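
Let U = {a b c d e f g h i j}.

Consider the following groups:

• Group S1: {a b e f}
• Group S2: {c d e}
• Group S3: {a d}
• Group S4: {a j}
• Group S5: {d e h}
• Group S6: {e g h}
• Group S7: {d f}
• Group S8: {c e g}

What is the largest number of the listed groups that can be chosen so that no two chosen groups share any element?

3

S4, S7, S8 are pairwise disjoint (S4={a,j}; S7={d,f}; S8={c,e,g}).
Every remaining group overlaps one of these, and no 4 of the listed groups are pairwise disjoint, so 3 is the maximum.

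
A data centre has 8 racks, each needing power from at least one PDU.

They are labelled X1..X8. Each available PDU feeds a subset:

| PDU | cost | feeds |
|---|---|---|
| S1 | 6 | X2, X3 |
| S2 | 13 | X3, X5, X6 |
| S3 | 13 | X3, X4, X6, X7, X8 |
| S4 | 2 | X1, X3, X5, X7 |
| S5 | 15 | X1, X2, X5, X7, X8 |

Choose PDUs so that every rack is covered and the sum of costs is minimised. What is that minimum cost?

S1, S3, S4 together cover every rack (S1 ∪ S3 ∪ S4 = {X1, X2, X3, X4, X5, X6, X7, X8}); total cost 6 + 13 + 2 = 21.
No covering selection has total cost below 21.

21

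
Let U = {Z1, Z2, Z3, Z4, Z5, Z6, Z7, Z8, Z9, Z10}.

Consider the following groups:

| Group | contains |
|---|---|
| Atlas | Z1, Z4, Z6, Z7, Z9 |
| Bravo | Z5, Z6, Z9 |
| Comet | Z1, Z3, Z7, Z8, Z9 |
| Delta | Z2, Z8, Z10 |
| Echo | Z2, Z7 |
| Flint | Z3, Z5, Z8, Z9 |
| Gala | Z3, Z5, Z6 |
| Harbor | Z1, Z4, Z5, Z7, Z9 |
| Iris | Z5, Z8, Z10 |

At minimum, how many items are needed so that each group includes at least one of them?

The 3 items {Z1, Z2, Z5} hit every group.
No choice of 2 items meets every group, so 3 is the minimum.

3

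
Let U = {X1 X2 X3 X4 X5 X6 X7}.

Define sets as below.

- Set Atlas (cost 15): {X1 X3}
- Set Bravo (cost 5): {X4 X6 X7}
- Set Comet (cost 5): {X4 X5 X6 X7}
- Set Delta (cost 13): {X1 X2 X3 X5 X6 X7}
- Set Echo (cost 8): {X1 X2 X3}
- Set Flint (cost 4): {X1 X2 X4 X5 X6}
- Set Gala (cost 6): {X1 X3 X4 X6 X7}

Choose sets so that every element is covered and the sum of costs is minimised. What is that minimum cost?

10

Flint, Gala together cover every element (Flint ∪ Gala = {X1, X2, X3, X4, X5, X6, X7}); total cost 4 + 6 = 10.
No covering selection has total cost below 10.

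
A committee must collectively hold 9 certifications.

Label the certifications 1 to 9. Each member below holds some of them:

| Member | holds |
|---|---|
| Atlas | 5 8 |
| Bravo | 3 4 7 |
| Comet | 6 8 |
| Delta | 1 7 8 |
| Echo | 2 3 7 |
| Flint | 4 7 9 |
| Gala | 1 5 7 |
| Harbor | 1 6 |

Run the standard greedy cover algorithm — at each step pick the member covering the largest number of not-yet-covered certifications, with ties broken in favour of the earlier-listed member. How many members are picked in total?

5

Greedy: pick Bravo (covers 3 new) → pick Atlas (covers 2 new) → pick Harbor (covers 2 new) → pick Echo (covers 1 new) → pick Flint (covers 1 new). Total picks: 5.
(The true minimum cover uses only 4 members, so greedy is not optimal here.)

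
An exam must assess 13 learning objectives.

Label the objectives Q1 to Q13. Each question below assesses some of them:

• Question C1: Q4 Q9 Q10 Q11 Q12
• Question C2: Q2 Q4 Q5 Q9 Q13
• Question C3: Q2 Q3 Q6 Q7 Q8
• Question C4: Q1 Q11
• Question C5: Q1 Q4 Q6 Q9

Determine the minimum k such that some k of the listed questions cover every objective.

Take {C1, C2, C3, C4}. Their union is {Q1, Q2, Q3, Q4, Q5, Q6, Q7, Q8, Q9, Q10, Q11, Q12, Q13}, which is all 13 objectives.
No 3 of the 5 questions cover everything (all 10 combinations miss at least one objective), so 4 is optimal.

4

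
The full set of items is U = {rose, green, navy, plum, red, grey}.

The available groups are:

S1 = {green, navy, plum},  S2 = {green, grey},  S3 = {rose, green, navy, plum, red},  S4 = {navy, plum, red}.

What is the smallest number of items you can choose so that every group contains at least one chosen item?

Take H = {navy, grey}. Each listed group contains at least one of these, so H is a hitting set of size 2.
The groups S2, S4 are pairwise disjoint, so any hitting set needs a separate item for each — at least 2. Hence 2 is optimal.

2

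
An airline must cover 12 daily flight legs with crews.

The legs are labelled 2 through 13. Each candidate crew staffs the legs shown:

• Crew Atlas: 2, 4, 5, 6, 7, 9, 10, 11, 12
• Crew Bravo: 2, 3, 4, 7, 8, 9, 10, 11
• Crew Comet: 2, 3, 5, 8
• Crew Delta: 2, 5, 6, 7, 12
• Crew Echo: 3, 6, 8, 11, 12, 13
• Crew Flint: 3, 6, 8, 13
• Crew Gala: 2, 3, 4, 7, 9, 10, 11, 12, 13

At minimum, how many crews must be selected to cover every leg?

Atlas and Echo together: Atlas ∪ Echo = {2, 3, 4, 5, 6, 7, 8, 9, 10, 11, 12, 13} — every leg is covered.
No single crew has all 12 legs (the largest, Atlas, has 9), so 2 is optimal.

2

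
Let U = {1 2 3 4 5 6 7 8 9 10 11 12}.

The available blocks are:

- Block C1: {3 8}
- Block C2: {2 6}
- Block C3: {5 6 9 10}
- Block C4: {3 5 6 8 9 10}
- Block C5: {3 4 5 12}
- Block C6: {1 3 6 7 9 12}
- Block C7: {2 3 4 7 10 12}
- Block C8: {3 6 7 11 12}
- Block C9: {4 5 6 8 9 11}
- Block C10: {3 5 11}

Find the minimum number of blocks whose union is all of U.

3

C6 and C7 and C9 together: C6 ∪ C7 ∪ C9 = {1, 2, 3, 4, 5, 6, 7, 8, 9, 10, 11, 12} — every point is covered.
Only C6 contains 1, so C6 is forced; the remaining 6 points need at least 2 more blocks (each remaining block adds at most 4) — so at least 3 blocks are needed, and 3 is optimal.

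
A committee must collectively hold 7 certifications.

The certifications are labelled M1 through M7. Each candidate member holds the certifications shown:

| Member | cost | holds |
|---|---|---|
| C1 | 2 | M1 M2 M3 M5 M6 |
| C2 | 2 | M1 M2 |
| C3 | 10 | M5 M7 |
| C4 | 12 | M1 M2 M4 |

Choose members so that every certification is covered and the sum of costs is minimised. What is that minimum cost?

C1, C3, C4 together cover every certification (C1 ∪ C3 ∪ C4 = {M1, M2, M3, M4, M5, M6, M7}); total cost 2 + 10 + 12 = 24.
No covering selection has total cost below 24.

24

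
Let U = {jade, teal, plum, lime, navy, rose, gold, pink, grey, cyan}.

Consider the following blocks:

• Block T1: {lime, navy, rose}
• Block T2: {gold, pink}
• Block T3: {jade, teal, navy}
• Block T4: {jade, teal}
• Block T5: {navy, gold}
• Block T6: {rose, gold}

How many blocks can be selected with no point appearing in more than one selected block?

T1, T2, T4 are pairwise disjoint (T1={lime,navy,rose}; T2={gold,pink}; T4={jade,teal}).
Every remaining block overlaps one of these, and no 4 of the listed blocks are pairwise disjoint, so 3 is the maximum.

3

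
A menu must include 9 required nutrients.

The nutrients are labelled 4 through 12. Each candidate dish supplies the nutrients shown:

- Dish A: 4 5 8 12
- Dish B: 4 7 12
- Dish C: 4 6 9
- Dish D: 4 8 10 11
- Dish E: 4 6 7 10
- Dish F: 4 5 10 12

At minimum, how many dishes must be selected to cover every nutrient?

4

Take {A, C, D, E}. Their union is {4, 5, 6, 7, 8, 9, 10, 11, 12}, which is all 9 nutrients.
Only D contains 11, so D is forced; the remaining 5 nutrients need at least 3 more dishes (each remaining dish adds at most 2) — so at least 4 dishes are needed, and 4 is optimal.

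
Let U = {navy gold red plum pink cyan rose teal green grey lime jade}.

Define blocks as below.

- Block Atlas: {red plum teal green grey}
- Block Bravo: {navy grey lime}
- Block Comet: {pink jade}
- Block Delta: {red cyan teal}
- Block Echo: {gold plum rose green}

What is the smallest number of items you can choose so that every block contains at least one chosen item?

Take H = {plum, teal, grey, jade}. Each listed block contains at least one of these, so H is a hitting set of size 4.
The blocks Bravo, Comet, Delta, Echo are pairwise disjoint, so any hitting set needs a separate item for each — at least 4. Hence 4 is optimal.

4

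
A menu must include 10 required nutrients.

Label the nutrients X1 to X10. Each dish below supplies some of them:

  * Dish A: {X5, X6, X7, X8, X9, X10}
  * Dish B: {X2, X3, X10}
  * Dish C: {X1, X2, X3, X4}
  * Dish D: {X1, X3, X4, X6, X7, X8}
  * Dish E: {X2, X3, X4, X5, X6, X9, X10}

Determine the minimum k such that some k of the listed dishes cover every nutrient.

2

A and C together: A ∪ C = {X1, X2, X3, X4, X5, X6, X7, X8, X9, X10} — every nutrient is covered.
No single dish has all 10 nutrients (the largest, E, has 7), so 2 is optimal.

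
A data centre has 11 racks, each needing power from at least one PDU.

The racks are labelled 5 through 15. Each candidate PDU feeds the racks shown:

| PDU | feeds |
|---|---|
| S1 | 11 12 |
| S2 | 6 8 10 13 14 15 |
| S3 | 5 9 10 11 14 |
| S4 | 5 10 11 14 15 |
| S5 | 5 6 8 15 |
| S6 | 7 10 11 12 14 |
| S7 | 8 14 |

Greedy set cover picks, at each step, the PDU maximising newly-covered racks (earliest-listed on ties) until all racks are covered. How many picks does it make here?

Greedy: pick S2 (covers 6 new) → pick S3 (covers 3 new) → pick S6 (covers 2 new). Total picks: 3.

3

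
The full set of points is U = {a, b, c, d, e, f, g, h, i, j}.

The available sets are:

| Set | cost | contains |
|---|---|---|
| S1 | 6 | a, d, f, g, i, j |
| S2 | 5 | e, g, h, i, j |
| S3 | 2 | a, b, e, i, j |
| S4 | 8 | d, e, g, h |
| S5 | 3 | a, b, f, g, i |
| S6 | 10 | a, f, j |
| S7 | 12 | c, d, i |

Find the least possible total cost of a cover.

20

S2, S5, S7 together cover every point (S2 ∪ S5 ∪ S7 = {a, b, c, d, e, f, g, h, i, j}); total cost 5 + 3 + 12 = 20.
The greedy pick S3, S5, S4, S7 costs 25; no covering selection beats 20.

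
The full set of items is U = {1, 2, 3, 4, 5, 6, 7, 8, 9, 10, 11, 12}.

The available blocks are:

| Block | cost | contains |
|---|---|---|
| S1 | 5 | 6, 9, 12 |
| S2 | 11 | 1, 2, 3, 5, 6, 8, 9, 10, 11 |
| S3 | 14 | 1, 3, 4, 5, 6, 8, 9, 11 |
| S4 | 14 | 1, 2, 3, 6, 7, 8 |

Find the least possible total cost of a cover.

S1, S2, S3, S4 together cover every item (S1 ∪ S2 ∪ S3 ∪ S4 = {1, 2, 3, 4, 5, 6, 7, 8, 9, 10, 11, 12}); total cost 5 + 11 + 14 + 14 = 44.
No covering selection has total cost below 44.

44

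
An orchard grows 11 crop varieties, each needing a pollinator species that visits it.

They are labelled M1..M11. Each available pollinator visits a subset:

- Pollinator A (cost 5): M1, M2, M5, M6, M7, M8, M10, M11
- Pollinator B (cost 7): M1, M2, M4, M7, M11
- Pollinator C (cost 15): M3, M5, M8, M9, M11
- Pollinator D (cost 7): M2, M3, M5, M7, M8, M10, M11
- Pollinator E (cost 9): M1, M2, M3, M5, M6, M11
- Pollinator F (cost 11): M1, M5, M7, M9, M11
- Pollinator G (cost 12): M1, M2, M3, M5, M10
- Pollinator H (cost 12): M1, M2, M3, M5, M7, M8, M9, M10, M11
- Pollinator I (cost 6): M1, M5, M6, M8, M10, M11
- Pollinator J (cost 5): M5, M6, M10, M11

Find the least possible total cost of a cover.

24

B, H, J together cover every variety (B ∪ H ∪ J = {M1, M2, M3, M4, M5, M6, M7, M8, M9, M10, M11}); total cost 7 + 12 + 5 = 24.
No covering selection has total cost below 24.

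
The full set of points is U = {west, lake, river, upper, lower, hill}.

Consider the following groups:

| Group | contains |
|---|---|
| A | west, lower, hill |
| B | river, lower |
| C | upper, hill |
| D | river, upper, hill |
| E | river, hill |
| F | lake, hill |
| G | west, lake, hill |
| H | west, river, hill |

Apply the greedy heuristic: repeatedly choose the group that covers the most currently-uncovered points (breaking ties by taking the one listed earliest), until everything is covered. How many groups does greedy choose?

Greedy: pick A (covers 3 new) → pick D (covers 2 new) → pick F (covers 1 new). Total picks: 3.

3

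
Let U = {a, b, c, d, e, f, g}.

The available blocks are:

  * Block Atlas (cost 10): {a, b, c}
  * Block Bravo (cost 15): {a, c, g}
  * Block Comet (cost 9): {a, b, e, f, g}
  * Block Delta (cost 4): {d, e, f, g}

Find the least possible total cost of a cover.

Atlas, Delta together cover every element (Atlas ∪ Delta = {a, b, c, d, e, f, g}); total cost 10 + 4 = 14.
No covering selection has total cost below 14.

14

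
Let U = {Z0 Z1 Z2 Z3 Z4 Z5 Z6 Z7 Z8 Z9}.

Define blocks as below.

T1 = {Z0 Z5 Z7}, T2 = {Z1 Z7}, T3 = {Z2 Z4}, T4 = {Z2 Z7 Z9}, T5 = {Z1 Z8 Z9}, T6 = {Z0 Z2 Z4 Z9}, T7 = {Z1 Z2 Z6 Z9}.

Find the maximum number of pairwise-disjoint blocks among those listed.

T1, T3, T5 are pairwise disjoint (T1={Z0,Z5,Z7}; T3={Z2,Z4}; T5={Z1,Z8,Z9}).
Every remaining block overlaps one of these, and no 4 of the listed blocks are pairwise disjoint, so 3 is the maximum.

3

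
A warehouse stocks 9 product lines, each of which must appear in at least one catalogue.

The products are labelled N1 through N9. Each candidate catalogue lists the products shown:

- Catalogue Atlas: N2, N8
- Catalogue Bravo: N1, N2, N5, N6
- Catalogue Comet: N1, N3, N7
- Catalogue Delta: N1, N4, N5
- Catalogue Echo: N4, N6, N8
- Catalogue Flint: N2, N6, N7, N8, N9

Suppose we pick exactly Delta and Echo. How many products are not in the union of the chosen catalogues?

4

Union of Delta, Echo = {N1, N4, N5, N6, N8}.
Not covered: N2, N3, N7, N9 — 4 products.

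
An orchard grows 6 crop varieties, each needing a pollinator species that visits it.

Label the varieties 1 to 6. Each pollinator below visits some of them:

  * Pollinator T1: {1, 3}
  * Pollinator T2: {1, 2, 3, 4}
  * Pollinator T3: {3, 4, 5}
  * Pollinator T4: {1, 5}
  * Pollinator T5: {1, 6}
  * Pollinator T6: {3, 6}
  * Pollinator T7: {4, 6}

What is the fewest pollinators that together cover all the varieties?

3

T2 and T4 and T5 together: T2 ∪ T4 ∪ T5 = {1, 2, 3, 4, 5, 6} — every variety is covered.
Only T2 contains 2, so T2 is forced; the remaining 2 varieties need at least 2 more pollinators (each remaining pollinator adds at most 1) — so at least 3 pollinators are needed, and 3 is optimal.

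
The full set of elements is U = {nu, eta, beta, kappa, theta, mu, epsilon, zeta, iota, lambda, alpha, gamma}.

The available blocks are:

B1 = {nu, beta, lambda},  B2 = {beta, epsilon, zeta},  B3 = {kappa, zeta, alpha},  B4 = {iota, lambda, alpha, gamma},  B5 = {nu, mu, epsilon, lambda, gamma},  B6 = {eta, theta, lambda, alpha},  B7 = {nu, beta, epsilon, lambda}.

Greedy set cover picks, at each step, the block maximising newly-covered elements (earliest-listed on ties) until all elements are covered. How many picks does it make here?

Greedy: pick B5 (covers 5 new) → pick B3 (covers 3 new) → pick B6 (covers 2 new) → pick B1 (covers 1 new) → pick B4 (covers 1 new). Total picks: 5.

5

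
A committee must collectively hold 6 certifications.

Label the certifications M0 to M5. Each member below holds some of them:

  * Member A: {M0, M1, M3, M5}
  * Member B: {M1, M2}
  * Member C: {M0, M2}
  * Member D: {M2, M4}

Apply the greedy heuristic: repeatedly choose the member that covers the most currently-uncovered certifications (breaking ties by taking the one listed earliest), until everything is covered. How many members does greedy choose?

2

Greedy: pick A (covers 4 new) → pick D (covers 2 new). Total picks: 2.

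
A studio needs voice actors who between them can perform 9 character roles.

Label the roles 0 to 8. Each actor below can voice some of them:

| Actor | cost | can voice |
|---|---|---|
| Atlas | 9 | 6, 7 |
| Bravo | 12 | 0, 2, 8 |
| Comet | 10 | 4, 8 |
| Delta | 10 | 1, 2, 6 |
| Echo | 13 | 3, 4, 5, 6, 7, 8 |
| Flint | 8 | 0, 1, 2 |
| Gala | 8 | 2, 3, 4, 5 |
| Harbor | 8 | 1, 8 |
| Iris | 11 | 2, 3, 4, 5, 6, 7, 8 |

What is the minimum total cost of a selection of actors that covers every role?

19

Flint, Iris together cover every role (Flint ∪ Iris = {0, 1, 2, 3, 4, 5, 6, 7, 8}); total cost 8 + 11 = 19.
No covering selection has total cost below 19.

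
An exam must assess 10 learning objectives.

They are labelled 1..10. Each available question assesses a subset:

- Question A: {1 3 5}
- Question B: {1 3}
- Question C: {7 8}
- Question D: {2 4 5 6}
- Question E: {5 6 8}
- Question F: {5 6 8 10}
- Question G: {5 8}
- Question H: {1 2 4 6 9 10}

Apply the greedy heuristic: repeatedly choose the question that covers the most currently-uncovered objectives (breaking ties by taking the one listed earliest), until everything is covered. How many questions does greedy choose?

Greedy: pick H (covers 6 new) → pick A (covers 2 new) → pick C (covers 2 new). Total picks: 3.

3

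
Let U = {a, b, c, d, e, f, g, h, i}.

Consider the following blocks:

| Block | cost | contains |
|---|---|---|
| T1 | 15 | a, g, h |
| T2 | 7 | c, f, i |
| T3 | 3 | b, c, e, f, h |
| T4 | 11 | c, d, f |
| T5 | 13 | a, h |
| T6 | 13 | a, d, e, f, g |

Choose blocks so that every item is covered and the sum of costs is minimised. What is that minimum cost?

23

T2, T3, T6 together cover every item (T2 ∪ T3 ∪ T6 = {a, b, c, d, e, f, g, h, i}); total cost 7 + 3 + 13 = 23.
No covering selection has total cost below 23.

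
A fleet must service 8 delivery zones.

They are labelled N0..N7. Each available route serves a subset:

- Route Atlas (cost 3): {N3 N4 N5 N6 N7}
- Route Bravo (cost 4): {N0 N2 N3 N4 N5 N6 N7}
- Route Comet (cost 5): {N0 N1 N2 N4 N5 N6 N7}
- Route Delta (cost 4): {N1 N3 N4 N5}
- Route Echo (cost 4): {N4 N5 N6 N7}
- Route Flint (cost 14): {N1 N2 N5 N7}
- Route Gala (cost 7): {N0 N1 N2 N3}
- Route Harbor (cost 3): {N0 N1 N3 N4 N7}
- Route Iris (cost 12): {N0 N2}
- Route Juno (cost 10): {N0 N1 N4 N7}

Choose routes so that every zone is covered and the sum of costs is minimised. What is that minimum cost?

Bravo, Harbor together cover every zone (Bravo ∪ Harbor = {N0, N1, N2, N3, N4, N5, N6, N7}); total cost 4 + 3 = 7.
No covering selection has total cost below 7.

7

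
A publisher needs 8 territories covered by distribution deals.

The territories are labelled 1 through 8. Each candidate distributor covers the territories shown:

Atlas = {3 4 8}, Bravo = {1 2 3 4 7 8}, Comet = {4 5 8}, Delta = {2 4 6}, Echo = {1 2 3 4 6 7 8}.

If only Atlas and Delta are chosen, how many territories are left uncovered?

Union of Atlas, Delta = {2, 3, 4, 6, 8}.
Not covered: 1, 5, 7 — 3 territories.

3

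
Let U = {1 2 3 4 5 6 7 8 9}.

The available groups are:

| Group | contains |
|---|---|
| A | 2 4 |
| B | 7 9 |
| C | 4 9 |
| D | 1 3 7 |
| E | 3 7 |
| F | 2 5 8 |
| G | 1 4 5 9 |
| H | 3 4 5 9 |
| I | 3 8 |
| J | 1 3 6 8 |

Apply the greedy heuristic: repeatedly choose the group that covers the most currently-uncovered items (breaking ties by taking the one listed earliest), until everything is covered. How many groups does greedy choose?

Greedy: pick G (covers 4 new) → pick J (covers 3 new) → pick A (covers 1 new) → pick B (covers 1 new). Total picks: 4.

4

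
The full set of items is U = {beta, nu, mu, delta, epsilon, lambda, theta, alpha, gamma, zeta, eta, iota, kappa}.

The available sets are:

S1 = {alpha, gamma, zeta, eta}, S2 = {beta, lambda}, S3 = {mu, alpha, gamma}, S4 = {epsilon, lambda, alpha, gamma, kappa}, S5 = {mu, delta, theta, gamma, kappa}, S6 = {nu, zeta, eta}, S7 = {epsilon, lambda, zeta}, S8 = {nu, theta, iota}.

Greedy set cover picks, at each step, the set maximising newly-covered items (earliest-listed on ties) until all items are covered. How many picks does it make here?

5

Greedy: pick S4 (covers 5 new) → pick S5 (covers 3 new) → pick S6 (covers 3 new) → pick S2 (covers 1 new) → pick S8 (covers 1 new). Total picks: 5.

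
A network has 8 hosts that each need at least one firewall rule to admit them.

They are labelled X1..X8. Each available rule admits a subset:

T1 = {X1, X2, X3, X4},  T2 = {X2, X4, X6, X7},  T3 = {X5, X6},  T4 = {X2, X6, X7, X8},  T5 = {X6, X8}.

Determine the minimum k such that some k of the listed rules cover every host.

3

T1 and T3 and T4 together: T1 ∪ T3 ∪ T4 = {X1, X2, X3, X4, X5, X6, X7, X8} — every host is covered.
Only T1 contains X1, so T1 is forced; the remaining 4 hosts need at least 2 more rules (each remaining rule adds at most 3) — so at least 3 rules are needed, and 3 is optimal.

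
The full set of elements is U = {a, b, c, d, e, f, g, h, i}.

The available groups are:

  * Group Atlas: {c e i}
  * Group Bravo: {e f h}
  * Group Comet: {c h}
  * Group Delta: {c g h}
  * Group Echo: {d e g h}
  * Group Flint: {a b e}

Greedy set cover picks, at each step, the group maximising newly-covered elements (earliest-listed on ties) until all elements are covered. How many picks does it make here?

Greedy: pick Echo (covers 4 new) → pick Atlas (covers 2 new) → pick Flint (covers 2 new) → pick Bravo (covers 1 new). Total picks: 4.

4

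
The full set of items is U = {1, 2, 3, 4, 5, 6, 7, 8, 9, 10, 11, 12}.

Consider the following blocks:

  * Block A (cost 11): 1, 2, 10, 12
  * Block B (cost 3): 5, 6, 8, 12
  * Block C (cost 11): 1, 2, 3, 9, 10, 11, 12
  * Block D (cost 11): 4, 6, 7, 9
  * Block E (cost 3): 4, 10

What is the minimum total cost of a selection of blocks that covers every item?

25

B, C, D together cover every item (B ∪ C ∪ D = {1, 2, 3, 4, 5, 6, 7, 8, 9, 10, 11, 12}); total cost 3 + 11 + 11 = 25.
The greedy pick B, E, C, D costs 28; no covering selection beats 25.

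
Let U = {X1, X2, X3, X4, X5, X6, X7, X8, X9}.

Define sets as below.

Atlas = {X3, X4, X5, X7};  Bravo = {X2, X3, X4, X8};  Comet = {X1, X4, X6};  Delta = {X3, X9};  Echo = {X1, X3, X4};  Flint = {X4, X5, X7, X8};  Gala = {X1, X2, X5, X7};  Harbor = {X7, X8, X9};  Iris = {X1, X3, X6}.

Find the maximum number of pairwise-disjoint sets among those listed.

Flint, Iris are pairwise disjoint (Flint={X4,X5,X7,X8}; Iris={X1,X3,X6}).
Every remaining set overlaps one of these, and no 3 of the listed sets are pairwise disjoint, so 2 is the maximum.

2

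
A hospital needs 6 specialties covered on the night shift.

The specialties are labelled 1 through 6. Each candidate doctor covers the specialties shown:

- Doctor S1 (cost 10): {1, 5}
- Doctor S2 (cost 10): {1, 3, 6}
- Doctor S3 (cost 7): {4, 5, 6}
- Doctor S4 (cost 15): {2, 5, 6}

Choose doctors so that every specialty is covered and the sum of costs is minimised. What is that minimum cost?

32

S2, S3, S4 together cover every specialty (S2 ∪ S3 ∪ S4 = {1, 2, 3, 4, 5, 6}); total cost 10 + 7 + 15 = 32.
No covering selection has total cost below 32.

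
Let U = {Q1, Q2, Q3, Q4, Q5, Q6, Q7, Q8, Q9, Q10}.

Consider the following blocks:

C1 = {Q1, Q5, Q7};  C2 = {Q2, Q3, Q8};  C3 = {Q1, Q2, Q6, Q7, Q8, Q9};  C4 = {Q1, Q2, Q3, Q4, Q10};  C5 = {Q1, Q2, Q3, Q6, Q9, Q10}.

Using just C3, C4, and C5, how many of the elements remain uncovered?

1

Union of C3, C4, C5 = {Q1, Q2, Q3, Q4, Q6, Q7, Q8, Q9, Q10}.
Not covered: Q5 — 1 element.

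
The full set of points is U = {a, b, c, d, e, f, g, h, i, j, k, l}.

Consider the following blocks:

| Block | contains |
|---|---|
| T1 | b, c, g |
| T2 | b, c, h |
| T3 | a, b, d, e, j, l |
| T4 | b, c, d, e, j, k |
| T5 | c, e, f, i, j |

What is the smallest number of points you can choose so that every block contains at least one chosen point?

2

Take T = {b, j}. Each listed block contains at least one of these, so T is a hitting set of size 2.
No single point lies in every block, so at least 2 are needed and 2 is optimal.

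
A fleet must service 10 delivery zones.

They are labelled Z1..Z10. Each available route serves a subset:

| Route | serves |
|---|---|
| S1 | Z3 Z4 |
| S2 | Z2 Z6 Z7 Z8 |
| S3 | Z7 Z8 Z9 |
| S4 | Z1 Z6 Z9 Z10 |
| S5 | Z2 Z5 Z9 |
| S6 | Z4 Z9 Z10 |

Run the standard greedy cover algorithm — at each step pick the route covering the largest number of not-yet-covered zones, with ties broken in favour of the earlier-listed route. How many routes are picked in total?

Greedy: pick S2 (covers 4 new) → pick S4 (covers 3 new) → pick S1 (covers 2 new) → pick S5 (covers 1 new). Total picks: 4.

4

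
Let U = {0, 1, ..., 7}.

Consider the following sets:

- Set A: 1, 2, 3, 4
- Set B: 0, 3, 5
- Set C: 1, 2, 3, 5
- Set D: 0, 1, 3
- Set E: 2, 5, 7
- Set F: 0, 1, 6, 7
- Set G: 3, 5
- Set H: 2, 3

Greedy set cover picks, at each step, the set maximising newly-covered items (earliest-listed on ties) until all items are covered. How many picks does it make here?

3

Greedy: pick A (covers 4 new) → pick F (covers 3 new) → pick B (covers 1 new). Total picks: 3.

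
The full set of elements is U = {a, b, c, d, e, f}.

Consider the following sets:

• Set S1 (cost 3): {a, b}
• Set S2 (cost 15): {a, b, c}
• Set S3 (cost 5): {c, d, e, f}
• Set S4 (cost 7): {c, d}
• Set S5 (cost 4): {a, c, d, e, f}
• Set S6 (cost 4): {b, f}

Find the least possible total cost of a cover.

7

S1, S5 together cover every element (S1 ∪ S5 = {a, b, c, d, e, f}); total cost 3 + 4 = 7.
No covering selection has total cost below 7.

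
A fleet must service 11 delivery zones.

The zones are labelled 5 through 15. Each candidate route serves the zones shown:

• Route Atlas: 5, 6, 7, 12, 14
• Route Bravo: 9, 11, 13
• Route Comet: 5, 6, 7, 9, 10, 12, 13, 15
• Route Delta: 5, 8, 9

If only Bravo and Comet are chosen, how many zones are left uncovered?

Union of Bravo, Comet = {5, 6, 7, 9, 10, 11, 12, 13, 15}.
Not covered: 8, 14 — 2 zones.

2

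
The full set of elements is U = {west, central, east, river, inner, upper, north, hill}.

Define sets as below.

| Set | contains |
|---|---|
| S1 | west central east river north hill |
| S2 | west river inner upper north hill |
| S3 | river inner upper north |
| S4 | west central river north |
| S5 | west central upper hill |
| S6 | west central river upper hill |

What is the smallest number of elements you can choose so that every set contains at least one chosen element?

The 2 elements {river, upper} hit every set.
No single element lies in every set, so at least 2 are needed and 2 is optimal.

2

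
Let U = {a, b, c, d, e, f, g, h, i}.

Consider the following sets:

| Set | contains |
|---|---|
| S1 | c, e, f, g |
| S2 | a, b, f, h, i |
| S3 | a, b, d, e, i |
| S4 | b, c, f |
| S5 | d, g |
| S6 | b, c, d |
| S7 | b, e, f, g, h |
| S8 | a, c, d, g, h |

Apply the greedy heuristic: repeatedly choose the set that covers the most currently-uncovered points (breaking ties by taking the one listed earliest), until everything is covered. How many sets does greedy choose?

3

Greedy: pick S2 (covers 5 new) → pick S1 (covers 3 new) → pick S3 (covers 1 new). Total picks: 3.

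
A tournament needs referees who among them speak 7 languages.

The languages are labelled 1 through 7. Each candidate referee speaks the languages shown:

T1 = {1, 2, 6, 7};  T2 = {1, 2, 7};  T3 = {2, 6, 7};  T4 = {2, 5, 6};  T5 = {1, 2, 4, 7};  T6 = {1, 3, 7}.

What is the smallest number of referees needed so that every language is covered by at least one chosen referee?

Take {T4, T5, T6}. Their union is {1, 2, 3, 4, 5, 6, 7}, which is all 7 languages.
Only T6 contains 3, so T6 is forced; the remaining 4 languages need at least 2 more referees (each remaining referee adds at most 3) — so at least 3 referees are needed, and 3 is optimal.

3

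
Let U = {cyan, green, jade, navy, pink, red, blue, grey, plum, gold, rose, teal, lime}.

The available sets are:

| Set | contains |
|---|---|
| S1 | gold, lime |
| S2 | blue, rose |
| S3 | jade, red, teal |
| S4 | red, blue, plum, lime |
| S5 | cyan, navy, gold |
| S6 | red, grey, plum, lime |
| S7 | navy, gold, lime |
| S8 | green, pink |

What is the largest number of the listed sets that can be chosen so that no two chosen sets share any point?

4

S1, S2, S3, S8 are pairwise disjoint (S1={gold,lime}; S2={blue,rose}; S3={jade,red,teal}; S8={green,pink}).
Every remaining set overlaps one of these, and no 5 of the listed sets are pairwise disjoint, so 4 is the maximum.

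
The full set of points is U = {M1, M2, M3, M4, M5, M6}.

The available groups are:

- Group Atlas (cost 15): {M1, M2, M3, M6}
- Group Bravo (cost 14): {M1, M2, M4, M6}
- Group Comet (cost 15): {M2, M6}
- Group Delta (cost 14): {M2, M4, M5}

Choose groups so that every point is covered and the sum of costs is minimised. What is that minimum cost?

29

Atlas, Delta together cover every point (Atlas ∪ Delta = {M1, M2, M3, M4, M5, M6}); total cost 15 + 14 = 29.
The greedy pick Bravo, Delta, Atlas costs 43; no covering selection beats 29.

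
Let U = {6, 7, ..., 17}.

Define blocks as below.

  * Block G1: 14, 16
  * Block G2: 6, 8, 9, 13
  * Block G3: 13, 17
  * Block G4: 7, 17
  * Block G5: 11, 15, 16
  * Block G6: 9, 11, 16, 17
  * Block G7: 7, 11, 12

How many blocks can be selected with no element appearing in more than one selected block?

3

G2, G4, G5 are pairwise disjoint (G2={6,8,9,13}; G4={7,17}; G5={11,15,16}).
Every remaining block overlaps one of these, and no 4 of the listed blocks are pairwise disjoint, so 3 is the maximum.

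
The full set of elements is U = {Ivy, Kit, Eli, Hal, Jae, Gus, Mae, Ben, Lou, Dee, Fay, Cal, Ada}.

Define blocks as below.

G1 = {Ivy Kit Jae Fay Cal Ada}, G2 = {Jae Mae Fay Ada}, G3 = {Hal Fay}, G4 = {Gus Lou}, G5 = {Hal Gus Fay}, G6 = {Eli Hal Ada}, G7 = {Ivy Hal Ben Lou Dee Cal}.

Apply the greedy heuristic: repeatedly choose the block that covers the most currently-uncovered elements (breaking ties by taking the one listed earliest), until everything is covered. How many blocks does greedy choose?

Greedy: pick G1 (covers 6 new) → pick G7 (covers 4 new) → pick G2 (covers 1 new) → pick G4 (covers 1 new) → pick G6 (covers 1 new). Total picks: 5.

5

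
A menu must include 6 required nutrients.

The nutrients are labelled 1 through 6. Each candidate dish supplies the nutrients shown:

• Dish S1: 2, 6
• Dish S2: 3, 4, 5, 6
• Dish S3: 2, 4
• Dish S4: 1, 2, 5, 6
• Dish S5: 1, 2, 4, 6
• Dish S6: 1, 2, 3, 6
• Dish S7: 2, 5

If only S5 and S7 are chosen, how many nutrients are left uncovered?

1

Union of S5, S7 = {1, 2, 4, 5, 6}.
Not covered: 3 — 1 nutrient.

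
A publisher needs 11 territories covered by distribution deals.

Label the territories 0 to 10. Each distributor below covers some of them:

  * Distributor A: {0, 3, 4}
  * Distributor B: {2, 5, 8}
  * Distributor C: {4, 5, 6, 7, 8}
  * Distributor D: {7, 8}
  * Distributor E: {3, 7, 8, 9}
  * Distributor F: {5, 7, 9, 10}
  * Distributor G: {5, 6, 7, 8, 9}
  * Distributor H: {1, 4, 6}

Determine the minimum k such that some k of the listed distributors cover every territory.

A and B and F and H together: A ∪ B ∪ F ∪ H = {0, 1, 2, 3, 4, 5, 6, 7, 8, 9, 10} — every territory is covered.
Only B contains 2, so B is forced; the remaining 8 territories need at least 3 more distributors (each remaining distributor adds at most 3) — so at least 4 distributors are needed, and 4 is optimal.

4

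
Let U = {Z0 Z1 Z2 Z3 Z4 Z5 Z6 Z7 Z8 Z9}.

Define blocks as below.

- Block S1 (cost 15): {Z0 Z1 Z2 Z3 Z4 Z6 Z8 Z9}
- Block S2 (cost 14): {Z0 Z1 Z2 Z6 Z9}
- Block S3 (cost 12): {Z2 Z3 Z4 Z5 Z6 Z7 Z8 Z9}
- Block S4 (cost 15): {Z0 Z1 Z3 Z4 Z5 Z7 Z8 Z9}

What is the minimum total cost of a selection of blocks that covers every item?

S2, S3 together cover every item (S2 ∪ S3 = {Z0, Z1, Z2, Z3, Z4, Z5, Z6, Z7, Z8, Z9}); total cost 14 + 12 = 26.
No covering selection has total cost below 26.

26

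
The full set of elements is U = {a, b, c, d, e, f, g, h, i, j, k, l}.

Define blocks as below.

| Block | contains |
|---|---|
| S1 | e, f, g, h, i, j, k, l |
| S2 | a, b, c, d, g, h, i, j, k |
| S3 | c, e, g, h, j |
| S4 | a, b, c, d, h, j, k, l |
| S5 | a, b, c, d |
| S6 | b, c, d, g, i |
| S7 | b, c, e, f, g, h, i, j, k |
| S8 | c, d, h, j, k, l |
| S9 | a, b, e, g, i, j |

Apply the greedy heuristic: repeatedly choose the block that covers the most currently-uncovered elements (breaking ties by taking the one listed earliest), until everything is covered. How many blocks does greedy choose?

Greedy: pick S2 (covers 9 new) → pick S1 (covers 3 new). Total picks: 2.

2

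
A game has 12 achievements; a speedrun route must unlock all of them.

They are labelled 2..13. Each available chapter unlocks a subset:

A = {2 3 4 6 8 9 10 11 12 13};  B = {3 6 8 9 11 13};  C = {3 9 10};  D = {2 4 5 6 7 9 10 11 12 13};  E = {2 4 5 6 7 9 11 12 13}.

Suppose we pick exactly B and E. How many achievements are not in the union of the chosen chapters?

Union of B, E = {2, 3, 4, 5, 6, 7, 8, 9, 11, 12, 13}.
Not covered: 10 — 1 achievement.

1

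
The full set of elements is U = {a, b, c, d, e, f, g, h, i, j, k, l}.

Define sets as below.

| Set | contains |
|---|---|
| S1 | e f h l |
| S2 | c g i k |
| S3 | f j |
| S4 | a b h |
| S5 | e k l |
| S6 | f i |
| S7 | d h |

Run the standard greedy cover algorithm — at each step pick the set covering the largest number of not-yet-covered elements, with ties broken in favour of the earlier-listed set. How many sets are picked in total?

5

Greedy: pick S1 (covers 4 new) → pick S2 (covers 4 new) → pick S4 (covers 2 new) → pick S3 (covers 1 new) → pick S7 (covers 1 new). Total picks: 5.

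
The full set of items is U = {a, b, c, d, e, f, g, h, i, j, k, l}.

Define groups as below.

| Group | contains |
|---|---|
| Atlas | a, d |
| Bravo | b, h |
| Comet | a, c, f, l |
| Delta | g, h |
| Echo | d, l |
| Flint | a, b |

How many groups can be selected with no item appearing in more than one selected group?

Delta, Echo, Flint are pairwise disjoint (Delta={g,h}; Echo={d,l}; Flint={a,b}).
Every remaining group overlaps one of these, and no 4 of the listed groups are pairwise disjoint, so 3 is the maximum.

3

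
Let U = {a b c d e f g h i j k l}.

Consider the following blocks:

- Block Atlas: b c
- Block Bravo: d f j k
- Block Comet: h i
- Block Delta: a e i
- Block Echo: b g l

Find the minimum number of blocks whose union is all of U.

Atlas, Bravo, Comet, Delta, and Echo cover everything between them: the union {a, b, c, d, e, f, g, h, i, j, k, l} is all of U.
No 4 of the 5 blocks cover everything (all 5 combinations miss at least one element), so 5 is optimal.

5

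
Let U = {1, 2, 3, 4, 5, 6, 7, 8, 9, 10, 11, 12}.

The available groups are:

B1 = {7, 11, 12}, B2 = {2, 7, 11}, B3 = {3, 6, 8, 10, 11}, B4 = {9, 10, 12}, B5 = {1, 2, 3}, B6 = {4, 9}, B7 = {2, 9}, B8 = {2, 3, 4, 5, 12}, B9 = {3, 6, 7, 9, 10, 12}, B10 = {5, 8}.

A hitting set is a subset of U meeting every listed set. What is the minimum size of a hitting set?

H = {2, 8, 9, 11} meets every group (each contains at least one member of H), and |H| = 4.
The groups B1, B5, B6, B10 are pairwise disjoint, so any hitting set needs a separate point for each — at least 4. Hence 4 is optimal.

4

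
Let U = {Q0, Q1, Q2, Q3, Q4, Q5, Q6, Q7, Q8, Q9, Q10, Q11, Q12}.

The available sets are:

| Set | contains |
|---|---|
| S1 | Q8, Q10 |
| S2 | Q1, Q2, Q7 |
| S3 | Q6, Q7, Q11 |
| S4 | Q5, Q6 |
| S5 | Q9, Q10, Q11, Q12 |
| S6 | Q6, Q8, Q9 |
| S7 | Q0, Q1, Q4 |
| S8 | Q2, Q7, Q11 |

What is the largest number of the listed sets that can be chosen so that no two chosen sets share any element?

4

S1, S4, S7, S8 are pairwise disjoint (S1={Q8,Q10}; S4={Q5,Q6}; S7={Q0,Q1,Q4}; S8={Q2,Q7,Q11}).
Every remaining set overlaps one of these, and no 5 of the listed sets are pairwise disjoint, so 4 is the maximum.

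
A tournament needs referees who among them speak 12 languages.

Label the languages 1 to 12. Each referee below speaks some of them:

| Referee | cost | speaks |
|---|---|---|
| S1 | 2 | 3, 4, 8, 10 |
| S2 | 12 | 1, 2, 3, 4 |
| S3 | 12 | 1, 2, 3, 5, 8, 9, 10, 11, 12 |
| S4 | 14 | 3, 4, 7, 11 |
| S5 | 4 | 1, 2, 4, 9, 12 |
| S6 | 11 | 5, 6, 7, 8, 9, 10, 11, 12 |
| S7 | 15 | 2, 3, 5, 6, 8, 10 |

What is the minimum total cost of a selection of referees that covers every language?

17

S1, S5, S6 together cover every language (S1 ∪ S5 ∪ S6 = {1, 2, 3, 4, 5, 6, 7, 8, 9, 10, 11, 12}); total cost 2 + 4 + 11 = 17.
No covering selection has total cost below 17.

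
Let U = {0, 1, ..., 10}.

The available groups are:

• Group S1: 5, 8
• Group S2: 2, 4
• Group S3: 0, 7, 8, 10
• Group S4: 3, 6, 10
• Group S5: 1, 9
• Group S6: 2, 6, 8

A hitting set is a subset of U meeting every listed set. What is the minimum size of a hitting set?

The 4 elements {4, 6, 8, 9} hit every group.
The groups S1, S2, S4, S5 are pairwise disjoint, so any hitting set needs a separate element for each — at least 4. Hence 4 is optimal.

4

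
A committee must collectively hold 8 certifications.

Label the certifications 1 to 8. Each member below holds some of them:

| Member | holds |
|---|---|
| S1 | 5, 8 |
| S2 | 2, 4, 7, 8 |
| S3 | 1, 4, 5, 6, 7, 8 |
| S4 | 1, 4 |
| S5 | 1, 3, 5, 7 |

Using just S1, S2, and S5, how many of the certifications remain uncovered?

Union of S1, S2, S5 = {1, 2, 3, 4, 5, 7, 8}.
Not covered: 6 — 1 certification.

1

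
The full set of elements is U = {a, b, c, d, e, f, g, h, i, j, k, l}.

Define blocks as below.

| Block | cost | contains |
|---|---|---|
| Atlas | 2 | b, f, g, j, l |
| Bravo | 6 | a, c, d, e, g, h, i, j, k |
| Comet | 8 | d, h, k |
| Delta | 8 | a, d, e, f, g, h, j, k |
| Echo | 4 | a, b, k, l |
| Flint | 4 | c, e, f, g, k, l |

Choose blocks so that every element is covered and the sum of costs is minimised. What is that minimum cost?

8

Atlas, Bravo together cover every element (Atlas ∪ Bravo = {a, b, c, d, e, f, g, h, i, j, k, l}); total cost 2 + 6 = 8.
No covering selection has total cost below 8.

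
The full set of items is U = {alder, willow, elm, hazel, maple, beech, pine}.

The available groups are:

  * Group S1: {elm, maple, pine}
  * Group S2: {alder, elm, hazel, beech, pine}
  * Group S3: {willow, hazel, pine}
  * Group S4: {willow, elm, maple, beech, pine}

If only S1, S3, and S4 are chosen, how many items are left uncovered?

Union of S1, S3, S4 = {willow, elm, hazel, maple, beech, pine}.
Not covered: alder — 1 item.

1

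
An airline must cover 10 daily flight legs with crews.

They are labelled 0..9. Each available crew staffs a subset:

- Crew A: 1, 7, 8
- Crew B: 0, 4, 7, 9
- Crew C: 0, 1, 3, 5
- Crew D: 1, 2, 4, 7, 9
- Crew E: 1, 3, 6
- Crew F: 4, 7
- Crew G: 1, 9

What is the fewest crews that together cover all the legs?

4

Take {A, C, D, E}. Their union is {0, 1, 2, 3, 4, 5, 6, 7, 8, 9}, which is all 10 legs.
Only A contains 8, so A is forced; the remaining 7 legs need at least 3 more crews (each remaining crew adds at most 3) — so at least 4 crews are needed, and 4 is optimal.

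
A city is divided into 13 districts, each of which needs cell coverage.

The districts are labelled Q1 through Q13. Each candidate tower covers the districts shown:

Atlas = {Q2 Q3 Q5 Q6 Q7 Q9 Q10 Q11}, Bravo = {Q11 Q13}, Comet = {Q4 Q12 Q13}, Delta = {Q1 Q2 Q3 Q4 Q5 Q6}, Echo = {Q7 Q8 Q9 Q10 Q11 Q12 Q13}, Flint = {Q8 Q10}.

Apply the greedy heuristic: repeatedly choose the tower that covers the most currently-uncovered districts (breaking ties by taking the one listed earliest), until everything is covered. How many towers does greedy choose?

Greedy: pick Atlas (covers 8 new) → pick Comet (covers 3 new) → pick Delta (covers 1 new) → pick Echo (covers 1 new). Total picks: 4.
(The true minimum cover uses only 2 towers, so greedy is not optimal here.)

4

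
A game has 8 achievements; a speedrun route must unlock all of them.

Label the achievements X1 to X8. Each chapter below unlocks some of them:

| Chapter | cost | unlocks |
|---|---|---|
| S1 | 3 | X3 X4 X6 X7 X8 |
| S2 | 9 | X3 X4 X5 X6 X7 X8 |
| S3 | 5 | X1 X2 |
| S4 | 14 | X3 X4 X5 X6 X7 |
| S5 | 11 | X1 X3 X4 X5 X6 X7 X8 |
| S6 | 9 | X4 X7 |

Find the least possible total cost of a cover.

14

S2, S3 together cover every achievement (S2 ∪ S3 = {X1, X2, X3, X4, X5, X6, X7, X8}); total cost 9 + 5 = 14.
The greedy pick S1, S3, S2 costs 17; no covering selection beats 14.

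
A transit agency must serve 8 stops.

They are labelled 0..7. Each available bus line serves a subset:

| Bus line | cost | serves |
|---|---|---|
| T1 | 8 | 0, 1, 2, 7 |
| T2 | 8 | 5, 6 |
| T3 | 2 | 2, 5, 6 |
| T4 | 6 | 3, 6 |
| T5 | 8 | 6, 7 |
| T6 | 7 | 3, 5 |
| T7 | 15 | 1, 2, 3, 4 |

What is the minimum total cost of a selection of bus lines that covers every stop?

25

T1, T3, T7 together cover every stop (T1 ∪ T3 ∪ T7 = {0, 1, 2, 3, 4, 5, 6, 7}); total cost 8 + 2 + 15 = 25.
The greedy pick T3, T1, T4, T7 costs 31; no covering selection beats 25.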